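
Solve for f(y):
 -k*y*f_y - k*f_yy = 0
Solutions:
 f(y) = C1 + C2*erf(sqrt(2)*y/2)


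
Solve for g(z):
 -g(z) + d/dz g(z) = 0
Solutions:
 g(z) = C1*exp(z)


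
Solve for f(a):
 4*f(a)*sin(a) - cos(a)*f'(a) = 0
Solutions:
 f(a) = C1/cos(a)^4


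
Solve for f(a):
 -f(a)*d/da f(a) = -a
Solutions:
 f(a) = -sqrt(C1 + a^2)
 f(a) = sqrt(C1 + a^2)


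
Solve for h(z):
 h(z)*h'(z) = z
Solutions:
 h(z) = -sqrt(C1 + z^2)
 h(z) = sqrt(C1 + z^2)


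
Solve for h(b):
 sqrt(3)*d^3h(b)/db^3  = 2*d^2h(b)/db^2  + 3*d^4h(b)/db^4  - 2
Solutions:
 h(b) = C1 + C2*b + b^2/2 + (C3*sin(sqrt(21)*b/6) + C4*cos(sqrt(21)*b/6))*exp(sqrt(3)*b/6)


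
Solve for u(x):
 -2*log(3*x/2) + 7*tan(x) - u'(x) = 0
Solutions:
 u(x) = C1 - 2*x*log(x) - 2*x*log(3) + 2*x*log(2) + 2*x - 7*log(cos(x))


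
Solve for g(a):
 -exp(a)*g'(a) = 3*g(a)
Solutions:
 g(a) = C1*exp(3*exp(-a))


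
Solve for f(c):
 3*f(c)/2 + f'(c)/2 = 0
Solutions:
 f(c) = C1*exp(-3*c)


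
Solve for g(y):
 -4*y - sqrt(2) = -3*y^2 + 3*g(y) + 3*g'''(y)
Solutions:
 g(y) = C3*exp(-y) + y^2 - 4*y/3 + (C1*sin(sqrt(3)*y/2) + C2*cos(sqrt(3)*y/2))*exp(y/2) - sqrt(2)/3


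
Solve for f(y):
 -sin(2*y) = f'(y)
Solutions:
 f(y) = C1 + cos(2*y)/2


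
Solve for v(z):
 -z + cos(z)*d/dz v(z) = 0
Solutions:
 v(z) = C1 + Integral(z/cos(z), z)


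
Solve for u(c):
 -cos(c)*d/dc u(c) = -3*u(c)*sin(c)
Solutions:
 u(c) = C1/cos(c)^3


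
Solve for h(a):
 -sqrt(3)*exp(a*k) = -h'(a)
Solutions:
 h(a) = C1 + sqrt(3)*exp(a*k)/k


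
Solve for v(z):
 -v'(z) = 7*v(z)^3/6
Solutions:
 v(z) = -sqrt(3)*sqrt(-1/(C1 - 7*z))
 v(z) = sqrt(3)*sqrt(-1/(C1 - 7*z))


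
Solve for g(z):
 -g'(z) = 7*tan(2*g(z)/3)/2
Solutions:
 g(z) = -3*asin(C1*exp(-7*z/3))/2 + 3*pi/2
 g(z) = 3*asin(C1*exp(-7*z/3))/2


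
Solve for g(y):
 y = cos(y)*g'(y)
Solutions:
 g(y) = C1 + Integral(y/cos(y), y)


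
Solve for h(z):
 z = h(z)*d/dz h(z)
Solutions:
 h(z) = -sqrt(C1 + z^2)
 h(z) = sqrt(C1 + z^2)


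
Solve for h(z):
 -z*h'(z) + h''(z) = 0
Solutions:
 h(z) = C1 + C2*erfi(sqrt(2)*z/2)


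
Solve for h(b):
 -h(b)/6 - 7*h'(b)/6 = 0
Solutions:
 h(b) = C1*exp(-b/7)


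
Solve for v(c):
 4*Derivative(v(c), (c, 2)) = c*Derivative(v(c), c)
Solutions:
 v(c) = C1 + C2*erfi(sqrt(2)*c/4)


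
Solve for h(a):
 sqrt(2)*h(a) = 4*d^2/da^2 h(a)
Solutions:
 h(a) = C1*exp(-2^(1/4)*a/2) + C2*exp(2^(1/4)*a/2)


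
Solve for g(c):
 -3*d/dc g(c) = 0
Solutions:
 g(c) = C1


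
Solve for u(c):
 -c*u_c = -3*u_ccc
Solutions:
 u(c) = C1 + Integral(C2*airyai(3^(2/3)*c/3) + C3*airybi(3^(2/3)*c/3), c)


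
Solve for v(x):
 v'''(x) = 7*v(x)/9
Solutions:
 v(x) = C3*exp(21^(1/3)*x/3) + (C1*sin(3^(5/6)*7^(1/3)*x/6) + C2*cos(3^(5/6)*7^(1/3)*x/6))*exp(-21^(1/3)*x/6)


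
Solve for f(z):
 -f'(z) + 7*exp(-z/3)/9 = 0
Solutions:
 f(z) = C1 - 7*exp(-z/3)/3


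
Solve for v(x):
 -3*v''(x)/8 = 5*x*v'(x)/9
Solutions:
 v(x) = C1 + C2*erf(2*sqrt(15)*x/9)


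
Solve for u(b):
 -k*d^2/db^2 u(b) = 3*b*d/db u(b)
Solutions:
 u(b) = C1 + C2*sqrt(k)*erf(sqrt(6)*b*sqrt(1/k)/2)


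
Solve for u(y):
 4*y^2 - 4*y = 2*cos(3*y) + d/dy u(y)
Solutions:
 u(y) = C1 + 4*y^3/3 - 2*y^2 - 2*sin(3*y)/3


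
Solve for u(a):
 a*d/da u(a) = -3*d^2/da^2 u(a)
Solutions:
 u(a) = C1 + C2*erf(sqrt(6)*a/6)


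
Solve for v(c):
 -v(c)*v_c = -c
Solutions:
 v(c) = -sqrt(C1 + c^2)
 v(c) = sqrt(C1 + c^2)


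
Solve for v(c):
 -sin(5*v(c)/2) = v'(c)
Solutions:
 v(c) = -2*acos((-C1 - exp(5*c))/(C1 - exp(5*c)))/5 + 4*pi/5
 v(c) = 2*acos((-C1 - exp(5*c))/(C1 - exp(5*c)))/5


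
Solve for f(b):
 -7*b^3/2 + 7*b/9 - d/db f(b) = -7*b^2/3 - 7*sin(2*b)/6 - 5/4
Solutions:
 f(b) = C1 - 7*b^4/8 + 7*b^3/9 + 7*b^2/18 + 5*b/4 - 7*cos(2*b)/12


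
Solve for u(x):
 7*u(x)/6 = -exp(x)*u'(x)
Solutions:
 u(x) = C1*exp(7*exp(-x)/6)


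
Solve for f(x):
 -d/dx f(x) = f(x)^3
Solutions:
 f(x) = -sqrt(2)*sqrt(-1/(C1 - x))/2
 f(x) = sqrt(2)*sqrt(-1/(C1 - x))/2


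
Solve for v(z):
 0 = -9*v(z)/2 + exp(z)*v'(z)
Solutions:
 v(z) = C1*exp(-9*exp(-z)/2)


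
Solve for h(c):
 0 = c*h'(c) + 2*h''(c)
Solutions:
 h(c) = C1 + C2*erf(c/2)


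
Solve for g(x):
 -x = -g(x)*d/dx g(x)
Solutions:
 g(x) = -sqrt(C1 + x^2)
 g(x) = sqrt(C1 + x^2)


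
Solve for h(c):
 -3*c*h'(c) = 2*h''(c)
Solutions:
 h(c) = C1 + C2*erf(sqrt(3)*c/2)


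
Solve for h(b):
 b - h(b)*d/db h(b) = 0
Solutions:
 h(b) = -sqrt(C1 + b^2)
 h(b) = sqrt(C1 + b^2)


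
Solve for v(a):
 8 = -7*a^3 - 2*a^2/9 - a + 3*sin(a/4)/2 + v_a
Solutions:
 v(a) = C1 + 7*a^4/4 + 2*a^3/27 + a^2/2 + 8*a + 6*cos(a/4)


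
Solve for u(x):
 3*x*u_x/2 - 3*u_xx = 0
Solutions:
 u(x) = C1 + C2*erfi(x/2)


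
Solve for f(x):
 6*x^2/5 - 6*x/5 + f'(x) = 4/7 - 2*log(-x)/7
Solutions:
 f(x) = C1 - 2*x^3/5 + 3*x^2/5 - 2*x*log(-x)/7 + 6*x/7


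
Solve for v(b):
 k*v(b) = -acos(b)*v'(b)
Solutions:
 v(b) = C1*exp(-k*Integral(1/acos(b), b))


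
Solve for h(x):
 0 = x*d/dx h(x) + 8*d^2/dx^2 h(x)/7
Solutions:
 h(x) = C1 + C2*erf(sqrt(7)*x/4)


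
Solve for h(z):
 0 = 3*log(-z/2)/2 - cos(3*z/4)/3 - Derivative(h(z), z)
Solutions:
 h(z) = C1 + 3*z*log(-z)/2 - 3*z/2 - 3*z*log(2)/2 - 4*sin(3*z/4)/9


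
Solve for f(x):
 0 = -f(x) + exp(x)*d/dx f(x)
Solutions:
 f(x) = C1*exp(-exp(-x))


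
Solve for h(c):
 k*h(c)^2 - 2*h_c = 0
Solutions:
 h(c) = -2/(C1 + c*k)


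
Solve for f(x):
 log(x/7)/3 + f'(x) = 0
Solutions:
 f(x) = C1 - x*log(x)/3 + x/3 + x*log(7)/3


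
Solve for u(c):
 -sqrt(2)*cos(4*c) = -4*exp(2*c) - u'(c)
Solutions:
 u(c) = C1 - 2*exp(2*c) + sqrt(2)*sin(4*c)/4


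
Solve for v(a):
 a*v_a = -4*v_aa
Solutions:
 v(a) = C1 + C2*erf(sqrt(2)*a/4)


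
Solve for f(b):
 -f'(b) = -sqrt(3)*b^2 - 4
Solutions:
 f(b) = C1 + sqrt(3)*b^3/3 + 4*b


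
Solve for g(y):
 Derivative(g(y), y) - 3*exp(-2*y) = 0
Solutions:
 g(y) = C1 - 3*exp(-2*y)/2


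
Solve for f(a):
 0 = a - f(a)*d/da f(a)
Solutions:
 f(a) = -sqrt(C1 + a^2)
 f(a) = sqrt(C1 + a^2)


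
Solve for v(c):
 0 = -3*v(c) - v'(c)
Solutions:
 v(c) = C1*exp(-3*c)


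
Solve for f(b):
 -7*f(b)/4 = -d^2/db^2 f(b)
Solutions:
 f(b) = C1*exp(-sqrt(7)*b/2) + C2*exp(sqrt(7)*b/2)


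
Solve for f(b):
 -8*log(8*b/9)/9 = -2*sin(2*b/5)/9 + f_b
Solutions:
 f(b) = C1 - 8*b*log(b)/9 - 8*b*log(2)/3 + 8*b/9 + 16*b*log(3)/9 - 5*cos(2*b/5)/9


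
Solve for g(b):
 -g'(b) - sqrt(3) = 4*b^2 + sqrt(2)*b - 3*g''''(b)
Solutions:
 g(b) = C1 + C4*exp(3^(2/3)*b/3) - 4*b^3/3 - sqrt(2)*b^2/2 - sqrt(3)*b + (C2*sin(3^(1/6)*b/2) + C3*cos(3^(1/6)*b/2))*exp(-3^(2/3)*b/6)


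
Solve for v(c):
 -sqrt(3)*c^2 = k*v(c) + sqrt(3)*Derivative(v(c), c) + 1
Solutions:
 v(c) = C1*exp(-sqrt(3)*c*k/3) - sqrt(3)*c^2/k + 6*c/k^2 - 1/k - 6*sqrt(3)/k^3


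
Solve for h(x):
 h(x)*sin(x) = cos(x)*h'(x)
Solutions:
 h(x) = C1/cos(x)


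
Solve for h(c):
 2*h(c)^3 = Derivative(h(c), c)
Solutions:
 h(c) = -sqrt(2)*sqrt(-1/(C1 + 2*c))/2
 h(c) = sqrt(2)*sqrt(-1/(C1 + 2*c))/2


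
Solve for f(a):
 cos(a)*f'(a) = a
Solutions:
 f(a) = C1 + Integral(a/cos(a), a)


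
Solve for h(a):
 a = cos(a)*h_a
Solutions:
 h(a) = C1 + Integral(a/cos(a), a)


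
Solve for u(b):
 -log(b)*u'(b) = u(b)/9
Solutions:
 u(b) = C1*exp(-li(b)/9)


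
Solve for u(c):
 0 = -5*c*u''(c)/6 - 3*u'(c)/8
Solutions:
 u(c) = C1 + C2*c^(11/20)


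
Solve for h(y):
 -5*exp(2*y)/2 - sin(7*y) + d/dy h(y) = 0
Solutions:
 h(y) = C1 + 5*exp(2*y)/4 - cos(7*y)/7


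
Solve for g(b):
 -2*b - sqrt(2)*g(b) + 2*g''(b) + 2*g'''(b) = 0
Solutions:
 g(b) = C1*exp(-b*(2*2^(2/3)/(-4 + sqrt(-16 + (4 - 27*sqrt(2))^2) + 27*sqrt(2))^(1/3) + 4 + 2^(1/3)*(-4 + sqrt(-16 + (4 - 27*sqrt(2))^2) + 27*sqrt(2))^(1/3))/12)*sin(2^(1/3)*sqrt(3)*b*(-(-4 + sqrt(-16 + (4 - 27*sqrt(2))^2) + 27*sqrt(2))^(1/3) + 2*2^(1/3)/(-4 + sqrt(-16 + (4 - 27*sqrt(2))^2) + 27*sqrt(2))^(1/3))/12) + C2*exp(-b*(2*2^(2/3)/(-4 + sqrt(-16 + (4 - 27*sqrt(2))^2) + 27*sqrt(2))^(1/3) + 4 + 2^(1/3)*(-4 + sqrt(-16 + (4 - 27*sqrt(2))^2) + 27*sqrt(2))^(1/3))/12)*cos(2^(1/3)*sqrt(3)*b*(-(-4 + sqrt(-16 + (4 - 27*sqrt(2))^2) + 27*sqrt(2))^(1/3) + 2*2^(1/3)/(-4 + sqrt(-16 + (4 - 27*sqrt(2))^2) + 27*sqrt(2))^(1/3))/12) + C3*exp(b*(-2 + 2*2^(2/3)/(-4 + sqrt(-16 + (4 - 27*sqrt(2))^2) + 27*sqrt(2))^(1/3) + 2^(1/3)*(-4 + sqrt(-16 + (4 - 27*sqrt(2))^2) + 27*sqrt(2))^(1/3))/6) - sqrt(2)*b


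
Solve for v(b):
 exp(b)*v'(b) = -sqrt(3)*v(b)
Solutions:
 v(b) = C1*exp(sqrt(3)*exp(-b))


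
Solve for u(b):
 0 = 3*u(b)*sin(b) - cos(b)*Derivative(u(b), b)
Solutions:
 u(b) = C1/cos(b)^3


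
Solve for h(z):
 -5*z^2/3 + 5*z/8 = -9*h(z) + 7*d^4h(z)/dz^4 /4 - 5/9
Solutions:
 h(z) = C1*exp(-sqrt(6)*7^(3/4)*z/7) + C2*exp(sqrt(6)*7^(3/4)*z/7) + C3*sin(sqrt(6)*7^(3/4)*z/7) + C4*cos(sqrt(6)*7^(3/4)*z/7) + 5*z^2/27 - 5*z/72 - 5/81


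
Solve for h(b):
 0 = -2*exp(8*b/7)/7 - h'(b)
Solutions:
 h(b) = C1 - exp(8*b/7)/4


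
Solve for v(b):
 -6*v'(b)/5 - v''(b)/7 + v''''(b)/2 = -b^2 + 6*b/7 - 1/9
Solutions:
 v(b) = C1 + C2*exp(-b*(5*2^(2/3)*2205^(1/3)/(sqrt(1749279) + 1323)^(1/3) + 1050^(1/3)*(sqrt(1749279) + 1323)^(1/3))/210)*sin(3^(1/6)*b*(-3^(2/3)*350^(1/3)*(sqrt(1749279) + 1323)^(1/3) + 15*2^(2/3)*245^(1/3)/(sqrt(1749279) + 1323)^(1/3))/210) + C3*exp(-b*(5*2^(2/3)*2205^(1/3)/(sqrt(1749279) + 1323)^(1/3) + 1050^(1/3)*(sqrt(1749279) + 1323)^(1/3))/210)*cos(3^(1/6)*b*(-3^(2/3)*350^(1/3)*(sqrt(1749279) + 1323)^(1/3) + 15*2^(2/3)*245^(1/3)/(sqrt(1749279) + 1323)^(1/3))/210) + C4*exp(b*(5*2^(2/3)*2205^(1/3)/(sqrt(1749279) + 1323)^(1/3) + 1050^(1/3)*(sqrt(1749279) + 1323)^(1/3))/105) + 5*b^3/18 - 115*b^2/252 + 355*b/1764


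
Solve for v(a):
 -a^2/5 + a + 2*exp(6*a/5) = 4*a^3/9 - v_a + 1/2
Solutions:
 v(a) = C1 + a^4/9 + a^3/15 - a^2/2 + a/2 - 5*exp(6*a/5)/3


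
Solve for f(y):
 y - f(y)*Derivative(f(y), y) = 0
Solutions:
 f(y) = -sqrt(C1 + y^2)
 f(y) = sqrt(C1 + y^2)


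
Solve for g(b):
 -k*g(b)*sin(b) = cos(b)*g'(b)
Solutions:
 g(b) = C1*exp(k*log(cos(b)))


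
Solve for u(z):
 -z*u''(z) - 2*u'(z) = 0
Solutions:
 u(z) = C1 + C2/z


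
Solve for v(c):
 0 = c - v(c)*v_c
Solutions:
 v(c) = -sqrt(C1 + c^2)
 v(c) = sqrt(C1 + c^2)


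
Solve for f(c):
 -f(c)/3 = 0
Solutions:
 f(c) = 0


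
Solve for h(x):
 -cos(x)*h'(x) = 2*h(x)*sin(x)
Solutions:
 h(x) = C1*cos(x)^2


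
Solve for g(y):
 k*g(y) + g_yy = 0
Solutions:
 g(y) = C1*exp(-y*sqrt(-k)) + C2*exp(y*sqrt(-k))


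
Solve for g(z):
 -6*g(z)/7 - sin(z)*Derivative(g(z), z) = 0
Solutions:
 g(z) = C1*(cos(z) + 1)^(3/7)/(cos(z) - 1)^(3/7)


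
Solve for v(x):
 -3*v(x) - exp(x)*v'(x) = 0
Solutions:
 v(x) = C1*exp(3*exp(-x))


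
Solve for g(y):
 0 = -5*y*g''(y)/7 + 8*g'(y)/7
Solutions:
 g(y) = C1 + C2*y^(13/5)


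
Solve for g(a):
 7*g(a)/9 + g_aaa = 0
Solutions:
 g(a) = C3*exp(-21^(1/3)*a/3) + (C1*sin(3^(5/6)*7^(1/3)*a/6) + C2*cos(3^(5/6)*7^(1/3)*a/6))*exp(21^(1/3)*a/6)


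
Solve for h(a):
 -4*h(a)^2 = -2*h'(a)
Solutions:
 h(a) = -1/(C1 + 2*a)


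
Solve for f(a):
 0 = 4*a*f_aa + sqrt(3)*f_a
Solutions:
 f(a) = C1 + C2*a^(1 - sqrt(3)/4)


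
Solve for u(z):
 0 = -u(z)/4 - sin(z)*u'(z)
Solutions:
 u(z) = C1*(cos(z) + 1)^(1/8)/(cos(z) - 1)^(1/8)


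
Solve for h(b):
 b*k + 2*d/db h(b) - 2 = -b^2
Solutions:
 h(b) = C1 - b^3/6 - b^2*k/4 + b


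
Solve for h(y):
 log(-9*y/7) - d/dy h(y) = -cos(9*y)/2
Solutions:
 h(y) = C1 + y*log(-y) - y*log(7) - y + 2*y*log(3) + sin(9*y)/18


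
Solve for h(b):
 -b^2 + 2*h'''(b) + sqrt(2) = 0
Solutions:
 h(b) = C1 + C2*b + C3*b^2 + b^5/120 - sqrt(2)*b^3/12


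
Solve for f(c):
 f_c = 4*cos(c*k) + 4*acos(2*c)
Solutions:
 f(c) = C1 + 4*c*acos(2*c) - 2*sqrt(1 - 4*c^2) + 4*Piecewise((sin(c*k)/k, Ne(k, 0)), (c, True))


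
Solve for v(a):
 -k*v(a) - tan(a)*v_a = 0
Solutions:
 v(a) = C1*exp(-k*log(sin(a)))


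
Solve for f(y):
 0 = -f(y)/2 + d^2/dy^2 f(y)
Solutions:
 f(y) = C1*exp(-sqrt(2)*y/2) + C2*exp(sqrt(2)*y/2)


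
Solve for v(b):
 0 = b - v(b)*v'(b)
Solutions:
 v(b) = -sqrt(C1 + b^2)
 v(b) = sqrt(C1 + b^2)


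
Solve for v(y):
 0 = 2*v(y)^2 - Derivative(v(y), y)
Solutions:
 v(y) = -1/(C1 + 2*y)


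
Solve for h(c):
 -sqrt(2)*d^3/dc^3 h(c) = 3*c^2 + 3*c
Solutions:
 h(c) = C1 + C2*c + C3*c^2 - sqrt(2)*c^5/40 - sqrt(2)*c^4/16


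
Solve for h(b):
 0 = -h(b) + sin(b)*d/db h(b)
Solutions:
 h(b) = C1*sqrt(cos(b) - 1)/sqrt(cos(b) + 1)


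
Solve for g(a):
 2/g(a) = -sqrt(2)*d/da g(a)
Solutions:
 g(a) = -sqrt(C1 - 2*sqrt(2)*a)
 g(a) = sqrt(C1 - 2*sqrt(2)*a)


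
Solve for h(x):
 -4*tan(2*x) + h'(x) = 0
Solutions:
 h(x) = C1 - 2*log(cos(2*x))


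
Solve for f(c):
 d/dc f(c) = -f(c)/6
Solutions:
 f(c) = C1*exp(-c/6)


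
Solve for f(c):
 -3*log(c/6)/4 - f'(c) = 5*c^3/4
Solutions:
 f(c) = C1 - 5*c^4/16 - 3*c*log(c)/4 + 3*c/4 + 3*c*log(6)/4


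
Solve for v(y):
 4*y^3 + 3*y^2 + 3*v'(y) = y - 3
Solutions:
 v(y) = C1 - y^4/3 - y^3/3 + y^2/6 - y


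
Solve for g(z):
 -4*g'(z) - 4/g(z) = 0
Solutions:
 g(z) = -sqrt(C1 - 2*z)
 g(z) = sqrt(C1 - 2*z)


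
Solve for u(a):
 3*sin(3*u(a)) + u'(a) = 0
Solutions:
 u(a) = -acos((-C1 - exp(18*a))/(C1 - exp(18*a)))/3 + 2*pi/3
 u(a) = acos((-C1 - exp(18*a))/(C1 - exp(18*a)))/3


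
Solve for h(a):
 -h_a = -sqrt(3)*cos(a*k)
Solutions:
 h(a) = C1 + sqrt(3)*sin(a*k)/k


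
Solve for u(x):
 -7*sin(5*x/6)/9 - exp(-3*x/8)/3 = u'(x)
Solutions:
 u(x) = C1 + 14*cos(5*x/6)/15 + 8*exp(-3*x/8)/9


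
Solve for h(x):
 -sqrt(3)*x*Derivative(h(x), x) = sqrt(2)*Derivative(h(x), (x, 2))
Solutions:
 h(x) = C1 + C2*erf(6^(1/4)*x/2)


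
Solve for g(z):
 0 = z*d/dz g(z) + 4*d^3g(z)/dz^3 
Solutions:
 g(z) = C1 + Integral(C2*airyai(-2^(1/3)*z/2) + C3*airybi(-2^(1/3)*z/2), z)


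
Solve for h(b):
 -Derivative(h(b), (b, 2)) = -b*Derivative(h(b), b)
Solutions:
 h(b) = C1 + C2*erfi(sqrt(2)*b/2)


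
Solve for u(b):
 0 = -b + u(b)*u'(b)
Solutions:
 u(b) = -sqrt(C1 + b^2)
 u(b) = sqrt(C1 + b^2)


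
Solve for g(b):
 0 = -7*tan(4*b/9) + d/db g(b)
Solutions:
 g(b) = C1 - 63*log(cos(4*b/9))/4


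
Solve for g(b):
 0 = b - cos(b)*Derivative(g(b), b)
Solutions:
 g(b) = C1 + Integral(b/cos(b), b)


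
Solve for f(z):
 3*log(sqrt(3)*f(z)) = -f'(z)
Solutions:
 2*Integral(1/(2*log(_y) + log(3)), (_y, f(z)))/3 = C1 - z


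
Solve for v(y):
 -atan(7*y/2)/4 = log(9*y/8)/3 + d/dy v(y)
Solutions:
 v(y) = C1 - y*log(y)/3 - y*atan(7*y/2)/4 - 2*y*log(3)/3 + y/3 + y*log(2) + log(49*y^2 + 4)/28


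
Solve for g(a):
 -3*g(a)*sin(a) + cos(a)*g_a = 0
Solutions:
 g(a) = C1/cos(a)^3


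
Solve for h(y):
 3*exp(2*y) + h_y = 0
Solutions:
 h(y) = C1 - 3*exp(2*y)/2


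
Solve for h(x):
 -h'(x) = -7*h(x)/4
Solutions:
 h(x) = C1*exp(7*x/4)


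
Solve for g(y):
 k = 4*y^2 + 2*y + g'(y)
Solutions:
 g(y) = C1 + k*y - 4*y^3/3 - y^2


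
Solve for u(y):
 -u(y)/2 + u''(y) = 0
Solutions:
 u(y) = C1*exp(-sqrt(2)*y/2) + C2*exp(sqrt(2)*y/2)


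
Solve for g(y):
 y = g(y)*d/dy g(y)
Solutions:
 g(y) = -sqrt(C1 + y^2)
 g(y) = sqrt(C1 + y^2)


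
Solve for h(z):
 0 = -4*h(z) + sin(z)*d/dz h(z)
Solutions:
 h(z) = C1*(cos(z)^2 - 2*cos(z) + 1)/(cos(z)^2 + 2*cos(z) + 1)


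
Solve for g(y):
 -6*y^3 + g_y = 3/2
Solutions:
 g(y) = C1 + 3*y^4/2 + 3*y/2


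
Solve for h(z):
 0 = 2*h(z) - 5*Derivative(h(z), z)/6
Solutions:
 h(z) = C1*exp(12*z/5)


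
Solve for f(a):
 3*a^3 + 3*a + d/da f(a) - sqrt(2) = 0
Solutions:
 f(a) = C1 - 3*a^4/4 - 3*a^2/2 + sqrt(2)*a


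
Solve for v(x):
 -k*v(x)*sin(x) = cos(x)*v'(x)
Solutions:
 v(x) = C1*exp(k*log(cos(x)))


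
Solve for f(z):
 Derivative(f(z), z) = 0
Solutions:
 f(z) = C1


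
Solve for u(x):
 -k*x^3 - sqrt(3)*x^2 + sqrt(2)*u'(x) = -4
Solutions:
 u(x) = C1 + sqrt(2)*k*x^4/8 + sqrt(6)*x^3/6 - 2*sqrt(2)*x


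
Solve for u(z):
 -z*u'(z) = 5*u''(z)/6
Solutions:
 u(z) = C1 + C2*erf(sqrt(15)*z/5)


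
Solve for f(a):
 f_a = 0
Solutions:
 f(a) = C1


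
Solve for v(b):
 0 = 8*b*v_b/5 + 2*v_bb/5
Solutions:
 v(b) = C1 + C2*erf(sqrt(2)*b)


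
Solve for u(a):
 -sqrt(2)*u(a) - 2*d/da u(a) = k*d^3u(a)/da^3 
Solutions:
 u(a) = C1*exp(2^(1/3)*a*(6^(1/3)*(sqrt(6)*sqrt((27 + 16/k)/k^2) + 9*sqrt(2)/k)^(1/3)/12 - 2^(1/3)*3^(5/6)*I*(sqrt(6)*sqrt((27 + 16/k)/k^2) + 9*sqrt(2)/k)^(1/3)/12 + 4/(k*(-3^(1/3) + 3^(5/6)*I)*(sqrt(6)*sqrt((27 + 16/k)/k^2) + 9*sqrt(2)/k)^(1/3)))) + C2*exp(2^(1/3)*a*(6^(1/3)*(sqrt(6)*sqrt((27 + 16/k)/k^2) + 9*sqrt(2)/k)^(1/3)/12 + 2^(1/3)*3^(5/6)*I*(sqrt(6)*sqrt((27 + 16/k)/k^2) + 9*sqrt(2)/k)^(1/3)/12 - 4/(k*(3^(1/3) + 3^(5/6)*I)*(sqrt(6)*sqrt((27 + 16/k)/k^2) + 9*sqrt(2)/k)^(1/3)))) + C3*exp(6^(1/3)*a*(-2^(1/3)*(sqrt(6)*sqrt((27 + 16/k)/k^2) + 9*sqrt(2)/k)^(1/3) + 4*3^(1/3)/(k*(sqrt(6)*sqrt((27 + 16/k)/k^2) + 9*sqrt(2)/k)^(1/3)))/6)


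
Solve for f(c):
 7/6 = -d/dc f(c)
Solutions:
 f(c) = C1 - 7*c/6


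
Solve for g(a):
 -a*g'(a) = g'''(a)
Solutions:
 g(a) = C1 + Integral(C2*airyai(-a) + C3*airybi(-a), a)


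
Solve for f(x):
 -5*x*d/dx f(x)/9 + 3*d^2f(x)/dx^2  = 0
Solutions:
 f(x) = C1 + C2*erfi(sqrt(30)*x/18)


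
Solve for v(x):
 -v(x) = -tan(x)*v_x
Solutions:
 v(x) = C1*sin(x)


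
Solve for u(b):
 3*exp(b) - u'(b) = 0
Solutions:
 u(b) = C1 + 3*exp(b)


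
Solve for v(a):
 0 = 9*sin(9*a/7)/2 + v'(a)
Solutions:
 v(a) = C1 + 7*cos(9*a/7)/2


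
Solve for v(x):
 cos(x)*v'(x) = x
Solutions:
 v(x) = C1 + Integral(x/cos(x), x)


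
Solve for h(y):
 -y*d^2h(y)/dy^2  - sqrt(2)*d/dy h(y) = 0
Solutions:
 h(y) = C1 + C2*y^(1 - sqrt(2))


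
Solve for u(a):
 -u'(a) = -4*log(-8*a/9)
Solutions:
 u(a) = C1 + 4*a*log(-a) + 4*a*(-2*log(3) - 1 + 3*log(2))


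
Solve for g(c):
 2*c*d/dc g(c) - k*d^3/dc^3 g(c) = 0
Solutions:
 g(c) = C1 + Integral(C2*airyai(2^(1/3)*c*(1/k)^(1/3)) + C3*airybi(2^(1/3)*c*(1/k)^(1/3)), c)


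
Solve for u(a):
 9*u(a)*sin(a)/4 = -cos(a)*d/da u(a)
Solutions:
 u(a) = C1*cos(a)^(9/4)


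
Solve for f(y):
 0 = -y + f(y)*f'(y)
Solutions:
 f(y) = -sqrt(C1 + y^2)
 f(y) = sqrt(C1 + y^2)


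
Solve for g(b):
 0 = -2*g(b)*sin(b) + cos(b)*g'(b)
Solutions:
 g(b) = C1/cos(b)^2


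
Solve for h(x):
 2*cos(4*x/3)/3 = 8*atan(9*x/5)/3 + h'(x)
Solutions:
 h(x) = C1 - 8*x*atan(9*x/5)/3 + 20*log(81*x^2 + 25)/27 + sin(4*x/3)/2


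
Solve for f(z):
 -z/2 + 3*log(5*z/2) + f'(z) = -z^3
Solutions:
 f(z) = C1 - z^4/4 + z^2/4 - 3*z*log(z) - 3*z*log(5) + 3*z*log(2) + 3*z


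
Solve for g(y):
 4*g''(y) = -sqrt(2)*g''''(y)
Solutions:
 g(y) = C1 + C2*y + C3*sin(2^(3/4)*y) + C4*cos(2^(3/4)*y)


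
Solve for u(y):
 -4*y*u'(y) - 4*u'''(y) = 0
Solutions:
 u(y) = C1 + Integral(C2*airyai(-y) + C3*airybi(-y), y)


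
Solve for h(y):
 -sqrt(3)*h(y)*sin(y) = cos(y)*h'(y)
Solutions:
 h(y) = C1*cos(y)^(sqrt(3))


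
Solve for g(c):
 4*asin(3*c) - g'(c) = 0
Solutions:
 g(c) = C1 + 4*c*asin(3*c) + 4*sqrt(1 - 9*c^2)/3


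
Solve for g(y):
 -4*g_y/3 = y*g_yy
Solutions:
 g(y) = C1 + C2/y^(1/3)


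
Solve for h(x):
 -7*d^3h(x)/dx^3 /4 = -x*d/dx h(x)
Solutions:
 h(x) = C1 + Integral(C2*airyai(14^(2/3)*x/7) + C3*airybi(14^(2/3)*x/7), x)


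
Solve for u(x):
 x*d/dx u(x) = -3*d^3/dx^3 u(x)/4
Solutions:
 u(x) = C1 + Integral(C2*airyai(-6^(2/3)*x/3) + C3*airybi(-6^(2/3)*x/3), x)


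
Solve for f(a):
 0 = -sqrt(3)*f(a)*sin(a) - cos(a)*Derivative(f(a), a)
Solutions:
 f(a) = C1*cos(a)^(sqrt(3))


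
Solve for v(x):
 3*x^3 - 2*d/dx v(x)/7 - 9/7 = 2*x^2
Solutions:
 v(x) = C1 + 21*x^4/8 - 7*x^3/3 - 9*x/2


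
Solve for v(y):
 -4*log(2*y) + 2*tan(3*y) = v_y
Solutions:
 v(y) = C1 - 4*y*log(y) - 4*y*log(2) + 4*y - 2*log(cos(3*y))/3


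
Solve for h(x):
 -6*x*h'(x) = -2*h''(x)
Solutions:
 h(x) = C1 + C2*erfi(sqrt(6)*x/2)


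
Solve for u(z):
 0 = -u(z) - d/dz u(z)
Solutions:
 u(z) = C1*exp(-z)


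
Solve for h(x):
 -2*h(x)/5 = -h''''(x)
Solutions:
 h(x) = C1*exp(-2^(1/4)*5^(3/4)*x/5) + C2*exp(2^(1/4)*5^(3/4)*x/5) + C3*sin(2^(1/4)*5^(3/4)*x/5) + C4*cos(2^(1/4)*5^(3/4)*x/5)


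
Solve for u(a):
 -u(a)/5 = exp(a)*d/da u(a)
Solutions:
 u(a) = C1*exp(exp(-a)/5)


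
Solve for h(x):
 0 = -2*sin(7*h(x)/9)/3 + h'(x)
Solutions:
 -2*x/3 + 9*log(cos(7*h(x)/9) - 1)/14 - 9*log(cos(7*h(x)/9) + 1)/14 = C1


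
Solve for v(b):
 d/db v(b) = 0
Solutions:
 v(b) = C1


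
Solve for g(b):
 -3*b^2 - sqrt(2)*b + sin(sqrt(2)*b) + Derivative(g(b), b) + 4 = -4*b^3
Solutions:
 g(b) = C1 - b^4 + b^3 + sqrt(2)*b^2/2 - 4*b + sqrt(2)*cos(sqrt(2)*b)/2


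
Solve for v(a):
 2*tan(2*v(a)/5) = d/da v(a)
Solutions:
 v(a) = -5*asin(C1*exp(4*a/5))/2 + 5*pi/2
 v(a) = 5*asin(C1*exp(4*a/5))/2


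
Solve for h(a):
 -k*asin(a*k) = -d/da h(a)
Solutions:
 h(a) = C1 + k*Piecewise((a*asin(a*k) + sqrt(-a^2*k^2 + 1)/k, Ne(k, 0)), (0, True))


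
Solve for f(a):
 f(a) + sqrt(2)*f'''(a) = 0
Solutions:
 f(a) = C3*exp(-2^(5/6)*a/2) + (C1*sin(2^(5/6)*sqrt(3)*a/4) + C2*cos(2^(5/6)*sqrt(3)*a/4))*exp(2^(5/6)*a/4)


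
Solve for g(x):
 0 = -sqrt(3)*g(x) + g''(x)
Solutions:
 g(x) = C1*exp(-3^(1/4)*x) + C2*exp(3^(1/4)*x)


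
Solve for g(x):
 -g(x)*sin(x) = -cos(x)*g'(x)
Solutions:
 g(x) = C1/cos(x)


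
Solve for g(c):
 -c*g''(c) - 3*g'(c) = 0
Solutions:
 g(c) = C1 + C2/c^2


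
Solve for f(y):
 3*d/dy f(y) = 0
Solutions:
 f(y) = C1


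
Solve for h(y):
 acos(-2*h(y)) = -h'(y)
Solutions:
 Integral(1/acos(-2*_y), (_y, h(y))) = C1 - y


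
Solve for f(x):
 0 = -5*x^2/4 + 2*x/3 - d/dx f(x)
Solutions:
 f(x) = C1 - 5*x^3/12 + x^2/3


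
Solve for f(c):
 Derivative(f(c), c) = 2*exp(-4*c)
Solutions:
 f(c) = C1 - exp(-4*c)/2


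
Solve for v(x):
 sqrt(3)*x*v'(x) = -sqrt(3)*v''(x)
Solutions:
 v(x) = C1 + C2*erf(sqrt(2)*x/2)


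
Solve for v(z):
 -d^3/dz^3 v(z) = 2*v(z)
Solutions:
 v(z) = C3*exp(-2^(1/3)*z) + (C1*sin(2^(1/3)*sqrt(3)*z/2) + C2*cos(2^(1/3)*sqrt(3)*z/2))*exp(2^(1/3)*z/2)


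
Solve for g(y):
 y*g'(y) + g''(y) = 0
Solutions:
 g(y) = C1 + C2*erf(sqrt(2)*y/2)


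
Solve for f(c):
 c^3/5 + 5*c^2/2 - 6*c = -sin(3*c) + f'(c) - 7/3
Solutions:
 f(c) = C1 + c^4/20 + 5*c^3/6 - 3*c^2 + 7*c/3 - cos(3*c)/3


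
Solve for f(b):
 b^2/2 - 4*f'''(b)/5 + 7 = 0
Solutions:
 f(b) = C1 + C2*b + C3*b^2 + b^5/96 + 35*b^3/24


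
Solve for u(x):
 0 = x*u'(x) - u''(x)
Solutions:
 u(x) = C1 + C2*erfi(sqrt(2)*x/2)


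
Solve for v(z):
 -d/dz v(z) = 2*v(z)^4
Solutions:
 v(z) = (-3^(2/3) - 3*3^(1/6)*I)*(1/(C1 + 2*z))^(1/3)/6
 v(z) = (-3^(2/3) + 3*3^(1/6)*I)*(1/(C1 + 2*z))^(1/3)/6
 v(z) = (1/(C1 + 6*z))^(1/3)


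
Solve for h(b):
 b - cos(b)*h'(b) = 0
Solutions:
 h(b) = C1 + Integral(b/cos(b), b)


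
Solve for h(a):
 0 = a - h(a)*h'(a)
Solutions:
 h(a) = -sqrt(C1 + a^2)
 h(a) = sqrt(C1 + a^2)


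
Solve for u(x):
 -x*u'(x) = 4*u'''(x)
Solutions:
 u(x) = C1 + Integral(C2*airyai(-2^(1/3)*x/2) + C3*airybi(-2^(1/3)*x/2), x)


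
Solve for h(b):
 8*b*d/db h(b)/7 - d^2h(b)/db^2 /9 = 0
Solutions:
 h(b) = C1 + C2*erfi(6*sqrt(7)*b/7)


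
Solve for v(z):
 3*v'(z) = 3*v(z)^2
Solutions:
 v(z) = -1/(C1 + z)


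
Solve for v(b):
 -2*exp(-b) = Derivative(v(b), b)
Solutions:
 v(b) = C1 + 2*exp(-b)


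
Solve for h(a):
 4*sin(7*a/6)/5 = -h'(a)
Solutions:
 h(a) = C1 + 24*cos(7*a/6)/35


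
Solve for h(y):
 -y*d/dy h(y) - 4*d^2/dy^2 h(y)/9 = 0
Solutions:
 h(y) = C1 + C2*erf(3*sqrt(2)*y/4)


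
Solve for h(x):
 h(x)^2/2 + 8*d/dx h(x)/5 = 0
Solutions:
 h(x) = 16/(C1 + 5*x)


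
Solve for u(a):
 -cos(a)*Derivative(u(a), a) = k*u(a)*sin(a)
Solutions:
 u(a) = C1*exp(k*log(cos(a)))


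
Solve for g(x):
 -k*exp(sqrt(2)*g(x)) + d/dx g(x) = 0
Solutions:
 g(x) = sqrt(2)*(2*log(-1/(C1 + k*x)) - log(2))/4


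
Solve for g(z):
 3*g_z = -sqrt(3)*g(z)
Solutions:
 g(z) = C1*exp(-sqrt(3)*z/3)


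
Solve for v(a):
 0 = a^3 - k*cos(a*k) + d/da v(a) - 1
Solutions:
 v(a) = C1 - a^4/4 + a + sin(a*k)


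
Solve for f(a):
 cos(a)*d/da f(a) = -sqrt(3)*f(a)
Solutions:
 f(a) = C1*(sin(a) - 1)^(sqrt(3)/2)/(sin(a) + 1)^(sqrt(3)/2)


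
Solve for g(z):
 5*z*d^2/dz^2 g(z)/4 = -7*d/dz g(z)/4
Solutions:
 g(z) = C1 + C2/z^(2/5)


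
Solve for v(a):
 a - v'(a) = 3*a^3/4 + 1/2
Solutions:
 v(a) = C1 - 3*a^4/16 + a^2/2 - a/2


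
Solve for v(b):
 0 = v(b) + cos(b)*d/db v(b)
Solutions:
 v(b) = C1*sqrt(sin(b) - 1)/sqrt(sin(b) + 1)


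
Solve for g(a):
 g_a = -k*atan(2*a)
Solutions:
 g(a) = C1 - k*(a*atan(2*a) - log(4*a^2 + 1)/4)


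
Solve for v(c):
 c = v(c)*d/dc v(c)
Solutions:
 v(c) = -sqrt(C1 + c^2)
 v(c) = sqrt(C1 + c^2)


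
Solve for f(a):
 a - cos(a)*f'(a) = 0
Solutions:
 f(a) = C1 + Integral(a/cos(a), a)


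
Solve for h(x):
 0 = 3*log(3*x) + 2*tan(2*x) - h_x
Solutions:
 h(x) = C1 + 3*x*log(x) - 3*x + 3*x*log(3) - log(cos(2*x))


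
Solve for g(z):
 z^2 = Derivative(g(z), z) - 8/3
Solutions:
 g(z) = C1 + z^3/3 + 8*z/3


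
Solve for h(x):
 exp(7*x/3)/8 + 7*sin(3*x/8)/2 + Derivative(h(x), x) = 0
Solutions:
 h(x) = C1 - 3*exp(7*x/3)/56 + 28*cos(3*x/8)/3


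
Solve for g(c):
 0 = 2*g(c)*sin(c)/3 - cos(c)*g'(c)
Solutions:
 g(c) = C1/cos(c)^(2/3)


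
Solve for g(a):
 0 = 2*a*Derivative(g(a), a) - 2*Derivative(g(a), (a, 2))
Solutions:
 g(a) = C1 + C2*erfi(sqrt(2)*a/2)


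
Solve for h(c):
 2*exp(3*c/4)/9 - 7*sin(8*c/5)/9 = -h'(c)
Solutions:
 h(c) = C1 - 8*exp(3*c/4)/27 - 35*cos(8*c/5)/72


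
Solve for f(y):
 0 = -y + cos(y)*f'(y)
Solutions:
 f(y) = C1 + Integral(y/cos(y), y)


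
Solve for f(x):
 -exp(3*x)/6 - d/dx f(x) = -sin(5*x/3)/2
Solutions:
 f(x) = C1 - exp(3*x)/18 - 3*cos(5*x/3)/10


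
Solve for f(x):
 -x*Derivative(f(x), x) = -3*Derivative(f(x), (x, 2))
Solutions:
 f(x) = C1 + C2*erfi(sqrt(6)*x/6)


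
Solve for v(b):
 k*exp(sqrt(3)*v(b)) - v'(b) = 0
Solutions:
 v(b) = sqrt(3)*(2*log(-1/(C1 + b*k)) - log(3))/6


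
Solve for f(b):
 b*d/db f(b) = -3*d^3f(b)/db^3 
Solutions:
 f(b) = C1 + Integral(C2*airyai(-3^(2/3)*b/3) + C3*airybi(-3^(2/3)*b/3), b)


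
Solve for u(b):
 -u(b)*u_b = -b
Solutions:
 u(b) = -sqrt(C1 + b^2)
 u(b) = sqrt(C1 + b^2)


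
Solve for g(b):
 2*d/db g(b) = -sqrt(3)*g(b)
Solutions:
 g(b) = C1*exp(-sqrt(3)*b/2)


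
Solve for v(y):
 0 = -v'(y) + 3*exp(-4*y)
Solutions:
 v(y) = C1 - 3*exp(-4*y)/4


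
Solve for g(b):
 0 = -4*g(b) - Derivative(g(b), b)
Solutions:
 g(b) = C1*exp(-4*b)


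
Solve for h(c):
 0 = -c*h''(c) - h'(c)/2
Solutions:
 h(c) = C1 + C2*sqrt(c)


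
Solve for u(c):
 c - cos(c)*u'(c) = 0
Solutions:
 u(c) = C1 + Integral(c/cos(c), c)


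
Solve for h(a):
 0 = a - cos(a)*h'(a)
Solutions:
 h(a) = C1 + Integral(a/cos(a), a)


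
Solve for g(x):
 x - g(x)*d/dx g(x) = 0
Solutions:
 g(x) = -sqrt(C1 + x^2)
 g(x) = sqrt(C1 + x^2)


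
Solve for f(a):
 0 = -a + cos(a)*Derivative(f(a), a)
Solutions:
 f(a) = C1 + Integral(a/cos(a), a)


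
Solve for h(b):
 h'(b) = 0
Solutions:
 h(b) = C1


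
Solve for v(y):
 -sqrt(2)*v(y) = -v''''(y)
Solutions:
 v(y) = C1*exp(-2^(1/8)*y) + C2*exp(2^(1/8)*y) + C3*sin(2^(1/8)*y) + C4*cos(2^(1/8)*y)


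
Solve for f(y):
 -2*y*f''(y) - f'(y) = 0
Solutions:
 f(y) = C1 + C2*sqrt(y)


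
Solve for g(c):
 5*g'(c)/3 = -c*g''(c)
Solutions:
 g(c) = C1 + C2/c^(2/3)


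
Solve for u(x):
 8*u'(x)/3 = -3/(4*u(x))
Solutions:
 u(x) = -sqrt(C1 - 9*x)/4
 u(x) = sqrt(C1 - 9*x)/4


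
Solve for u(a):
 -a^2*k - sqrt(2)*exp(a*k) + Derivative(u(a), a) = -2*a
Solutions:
 u(a) = C1 + a^3*k/3 - a^2 + sqrt(2)*exp(a*k)/k


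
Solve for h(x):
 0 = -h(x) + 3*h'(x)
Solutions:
 h(x) = C1*exp(x/3)


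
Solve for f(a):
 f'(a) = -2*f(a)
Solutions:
 f(a) = C1*exp(-2*a)


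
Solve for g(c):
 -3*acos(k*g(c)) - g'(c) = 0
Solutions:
 Integral(1/acos(_y*k), (_y, g(c))) = C1 - 3*c


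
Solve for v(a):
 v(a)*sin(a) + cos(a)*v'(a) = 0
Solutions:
 v(a) = C1*cos(a)


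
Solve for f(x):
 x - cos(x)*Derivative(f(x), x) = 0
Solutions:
 f(x) = C1 + Integral(x/cos(x), x)


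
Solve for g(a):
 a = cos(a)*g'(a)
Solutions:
 g(a) = C1 + Integral(a/cos(a), a)


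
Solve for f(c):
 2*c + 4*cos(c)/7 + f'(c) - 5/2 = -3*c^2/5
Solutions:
 f(c) = C1 - c^3/5 - c^2 + 5*c/2 - 4*sin(c)/7


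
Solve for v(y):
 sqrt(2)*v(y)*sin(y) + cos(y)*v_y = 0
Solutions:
 v(y) = C1*cos(y)^(sqrt(2))


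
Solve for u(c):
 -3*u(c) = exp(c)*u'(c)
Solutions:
 u(c) = C1*exp(3*exp(-c))


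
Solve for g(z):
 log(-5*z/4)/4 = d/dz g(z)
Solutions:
 g(z) = C1 + z*log(-z)/4 + z*(-2*log(2) - 1 + log(5))/4


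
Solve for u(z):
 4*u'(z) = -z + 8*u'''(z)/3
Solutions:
 u(z) = C1 + C2*exp(-sqrt(6)*z/2) + C3*exp(sqrt(6)*z/2) - z^2/8


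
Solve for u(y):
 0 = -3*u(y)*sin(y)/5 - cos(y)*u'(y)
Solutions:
 u(y) = C1*cos(y)^(3/5)


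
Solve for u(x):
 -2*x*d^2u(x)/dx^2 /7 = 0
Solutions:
 u(x) = C1 + C2*x


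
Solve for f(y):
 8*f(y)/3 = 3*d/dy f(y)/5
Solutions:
 f(y) = C1*exp(40*y/9)


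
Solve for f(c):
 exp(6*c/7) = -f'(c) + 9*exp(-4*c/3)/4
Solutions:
 f(c) = C1 - 7*exp(6*c/7)/6 - 27*exp(-4*c/3)/16


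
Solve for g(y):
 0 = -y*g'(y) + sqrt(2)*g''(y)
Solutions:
 g(y) = C1 + C2*erfi(2^(1/4)*y/2)


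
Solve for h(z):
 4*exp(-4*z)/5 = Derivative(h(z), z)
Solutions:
 h(z) = C1 - exp(-4*z)/5


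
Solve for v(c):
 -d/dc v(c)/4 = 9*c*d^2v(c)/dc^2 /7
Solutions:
 v(c) = C1 + C2*c^(29/36)


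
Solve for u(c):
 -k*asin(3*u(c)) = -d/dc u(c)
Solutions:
 Integral(1/asin(3*_y), (_y, u(c))) = C1 + c*k


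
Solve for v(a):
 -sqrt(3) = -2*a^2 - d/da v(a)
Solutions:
 v(a) = C1 - 2*a^3/3 + sqrt(3)*a


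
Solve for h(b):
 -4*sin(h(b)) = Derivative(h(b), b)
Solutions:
 h(b) = -acos((-C1 - exp(8*b))/(C1 - exp(8*b))) + 2*pi
 h(b) = acos((-C1 - exp(8*b))/(C1 - exp(8*b)))


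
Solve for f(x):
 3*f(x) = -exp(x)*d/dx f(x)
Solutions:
 f(x) = C1*exp(3*exp(-x))


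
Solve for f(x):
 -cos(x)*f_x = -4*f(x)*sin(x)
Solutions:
 f(x) = C1/cos(x)^4


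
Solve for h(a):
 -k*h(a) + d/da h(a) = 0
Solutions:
 h(a) = C1*exp(a*k)


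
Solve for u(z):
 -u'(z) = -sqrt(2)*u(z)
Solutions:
 u(z) = C1*exp(sqrt(2)*z)


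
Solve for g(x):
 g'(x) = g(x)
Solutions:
 g(x) = C1*exp(x)


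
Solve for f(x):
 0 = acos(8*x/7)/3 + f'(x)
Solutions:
 f(x) = C1 - x*acos(8*x/7)/3 + sqrt(49 - 64*x^2)/24


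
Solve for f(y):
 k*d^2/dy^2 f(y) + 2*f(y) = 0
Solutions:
 f(y) = C1*exp(-sqrt(2)*y*sqrt(-1/k)) + C2*exp(sqrt(2)*y*sqrt(-1/k))


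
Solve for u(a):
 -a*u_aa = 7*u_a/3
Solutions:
 u(a) = C1 + C2/a^(4/3)


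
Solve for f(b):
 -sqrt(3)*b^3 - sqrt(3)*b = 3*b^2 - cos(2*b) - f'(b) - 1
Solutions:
 f(b) = C1 + sqrt(3)*b^4/4 + b^3 + sqrt(3)*b^2/2 - b - sin(2*b)/2


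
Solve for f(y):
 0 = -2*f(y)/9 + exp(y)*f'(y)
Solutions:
 f(y) = C1*exp(-2*exp(-y)/9)


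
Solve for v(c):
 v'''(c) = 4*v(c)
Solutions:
 v(c) = C3*exp(2^(2/3)*c) + (C1*sin(2^(2/3)*sqrt(3)*c/2) + C2*cos(2^(2/3)*sqrt(3)*c/2))*exp(-2^(2/3)*c/2)


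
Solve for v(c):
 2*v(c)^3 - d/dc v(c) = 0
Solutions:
 v(c) = -sqrt(2)*sqrt(-1/(C1 + 2*c))/2
 v(c) = sqrt(2)*sqrt(-1/(C1 + 2*c))/2


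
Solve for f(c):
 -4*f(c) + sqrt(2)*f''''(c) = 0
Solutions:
 f(c) = C1*exp(-2^(3/8)*c) + C2*exp(2^(3/8)*c) + C3*sin(2^(3/8)*c) + C4*cos(2^(3/8)*c)


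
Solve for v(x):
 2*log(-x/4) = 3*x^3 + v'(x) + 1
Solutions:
 v(x) = C1 - 3*x^4/4 + 2*x*log(-x) + x*(-3 - 4*log(2))


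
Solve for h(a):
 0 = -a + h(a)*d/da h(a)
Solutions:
 h(a) = -sqrt(C1 + a^2)
 h(a) = sqrt(C1 + a^2)


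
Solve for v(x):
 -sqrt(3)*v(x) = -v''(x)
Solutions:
 v(x) = C1*exp(-3^(1/4)*x) + C2*exp(3^(1/4)*x)


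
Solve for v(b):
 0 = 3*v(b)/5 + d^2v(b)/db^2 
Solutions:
 v(b) = C1*sin(sqrt(15)*b/5) + C2*cos(sqrt(15)*b/5)


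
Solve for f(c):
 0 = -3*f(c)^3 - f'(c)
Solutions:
 f(c) = -sqrt(2)*sqrt(-1/(C1 - 3*c))/2
 f(c) = sqrt(2)*sqrt(-1/(C1 - 3*c))/2


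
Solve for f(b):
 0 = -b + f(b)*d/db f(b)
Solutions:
 f(b) = -sqrt(C1 + b^2)
 f(b) = sqrt(C1 + b^2)


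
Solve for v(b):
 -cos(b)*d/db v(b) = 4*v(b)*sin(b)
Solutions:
 v(b) = C1*cos(b)^4


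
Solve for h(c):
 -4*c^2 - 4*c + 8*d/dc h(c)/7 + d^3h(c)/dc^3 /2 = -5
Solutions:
 h(c) = C1 + C2*sin(4*sqrt(7)*c/7) + C3*cos(4*sqrt(7)*c/7) + 7*c^3/6 + 7*c^2/4 - 119*c/16


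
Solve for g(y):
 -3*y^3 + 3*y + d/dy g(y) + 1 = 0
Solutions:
 g(y) = C1 + 3*y^4/4 - 3*y^2/2 - y


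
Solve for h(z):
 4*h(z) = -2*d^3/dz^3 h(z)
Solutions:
 h(z) = C3*exp(-2^(1/3)*z) + (C1*sin(2^(1/3)*sqrt(3)*z/2) + C2*cos(2^(1/3)*sqrt(3)*z/2))*exp(2^(1/3)*z/2)


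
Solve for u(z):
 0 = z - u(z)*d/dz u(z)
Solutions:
 u(z) = -sqrt(C1 + z^2)
 u(z) = sqrt(C1 + z^2)


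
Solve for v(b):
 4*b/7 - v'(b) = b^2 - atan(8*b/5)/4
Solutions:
 v(b) = C1 - b^3/3 + 2*b^2/7 + b*atan(8*b/5)/4 - 5*log(64*b^2 + 25)/64


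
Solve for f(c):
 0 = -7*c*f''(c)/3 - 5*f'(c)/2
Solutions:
 f(c) = C1 + C2/c^(1/14)


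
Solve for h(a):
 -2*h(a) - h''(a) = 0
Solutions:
 h(a) = C1*sin(sqrt(2)*a) + C2*cos(sqrt(2)*a)


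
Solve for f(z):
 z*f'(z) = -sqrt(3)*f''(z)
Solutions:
 f(z) = C1 + C2*erf(sqrt(2)*3^(3/4)*z/6)


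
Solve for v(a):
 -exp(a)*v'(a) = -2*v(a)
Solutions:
 v(a) = C1*exp(-2*exp(-a))


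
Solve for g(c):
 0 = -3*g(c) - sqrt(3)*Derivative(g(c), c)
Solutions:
 g(c) = C1*exp(-sqrt(3)*c)


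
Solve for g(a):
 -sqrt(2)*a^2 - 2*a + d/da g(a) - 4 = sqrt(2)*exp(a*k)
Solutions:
 g(a) = C1 + sqrt(2)*a^3/3 + a^2 + 4*a + sqrt(2)*exp(a*k)/k


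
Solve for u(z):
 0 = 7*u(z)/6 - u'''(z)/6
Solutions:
 u(z) = C3*exp(7^(1/3)*z) + (C1*sin(sqrt(3)*7^(1/3)*z/2) + C2*cos(sqrt(3)*7^(1/3)*z/2))*exp(-7^(1/3)*z/2)


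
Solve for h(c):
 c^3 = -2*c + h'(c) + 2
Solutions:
 h(c) = C1 + c^4/4 + c^2 - 2*c


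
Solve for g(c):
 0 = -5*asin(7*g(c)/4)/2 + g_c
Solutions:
 Integral(1/asin(7*_y/4), (_y, g(c))) = C1 + 5*c/2


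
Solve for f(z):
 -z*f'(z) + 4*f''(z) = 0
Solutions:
 f(z) = C1 + C2*erfi(sqrt(2)*z/4)


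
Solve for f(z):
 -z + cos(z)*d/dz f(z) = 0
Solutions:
 f(z) = C1 + Integral(z/cos(z), z)


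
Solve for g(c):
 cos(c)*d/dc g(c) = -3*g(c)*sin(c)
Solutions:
 g(c) = C1*cos(c)^3


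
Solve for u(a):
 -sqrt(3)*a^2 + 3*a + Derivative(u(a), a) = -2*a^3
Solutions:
 u(a) = C1 - a^4/2 + sqrt(3)*a^3/3 - 3*a^2/2


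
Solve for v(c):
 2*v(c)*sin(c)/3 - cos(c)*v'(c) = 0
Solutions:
 v(c) = C1/cos(c)^(2/3)


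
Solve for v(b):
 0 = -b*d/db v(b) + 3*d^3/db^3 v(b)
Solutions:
 v(b) = C1 + Integral(C2*airyai(3^(2/3)*b/3) + C3*airybi(3^(2/3)*b/3), b)


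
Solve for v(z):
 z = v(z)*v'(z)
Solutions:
 v(z) = -sqrt(C1 + z^2)
 v(z) = sqrt(C1 + z^2)


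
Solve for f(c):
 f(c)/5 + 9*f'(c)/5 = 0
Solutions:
 f(c) = C1*exp(-c/9)


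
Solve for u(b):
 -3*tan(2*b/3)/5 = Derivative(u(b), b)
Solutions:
 u(b) = C1 + 9*log(cos(2*b/3))/10


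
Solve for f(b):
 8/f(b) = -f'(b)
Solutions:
 f(b) = -sqrt(C1 - 16*b)
 f(b) = sqrt(C1 - 16*b)


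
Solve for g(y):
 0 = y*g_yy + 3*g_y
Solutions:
 g(y) = C1 + C2/y^2


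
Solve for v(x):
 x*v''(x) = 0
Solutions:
 v(x) = C1 + C2*x


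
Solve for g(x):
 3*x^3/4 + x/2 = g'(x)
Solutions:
 g(x) = C1 + 3*x^4/16 + x^2/4


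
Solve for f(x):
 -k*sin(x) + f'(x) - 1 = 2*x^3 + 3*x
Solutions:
 f(x) = C1 - k*cos(x) + x^4/2 + 3*x^2/2 + x


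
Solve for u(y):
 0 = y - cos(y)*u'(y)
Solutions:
 u(y) = C1 + Integral(y/cos(y), y)


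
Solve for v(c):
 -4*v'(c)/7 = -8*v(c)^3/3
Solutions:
 v(c) = -sqrt(6)*sqrt(-1/(C1 + 14*c))/2
 v(c) = sqrt(6)*sqrt(-1/(C1 + 14*c))/2


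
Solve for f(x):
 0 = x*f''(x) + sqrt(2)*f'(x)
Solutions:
 f(x) = C1 + C2*x^(1 - sqrt(2))


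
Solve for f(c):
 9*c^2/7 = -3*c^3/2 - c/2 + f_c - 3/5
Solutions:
 f(c) = C1 + 3*c^4/8 + 3*c^3/7 + c^2/4 + 3*c/5


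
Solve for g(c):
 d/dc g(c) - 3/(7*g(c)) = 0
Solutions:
 g(c) = -sqrt(C1 + 42*c)/7
 g(c) = sqrt(C1 + 42*c)/7


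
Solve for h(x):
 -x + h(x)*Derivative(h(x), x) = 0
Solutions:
 h(x) = -sqrt(C1 + x^2)
 h(x) = sqrt(C1 + x^2)


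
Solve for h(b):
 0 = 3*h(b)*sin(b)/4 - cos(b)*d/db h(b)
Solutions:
 h(b) = C1/cos(b)^(3/4)


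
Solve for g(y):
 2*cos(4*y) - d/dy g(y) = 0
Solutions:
 g(y) = C1 + sin(4*y)/2


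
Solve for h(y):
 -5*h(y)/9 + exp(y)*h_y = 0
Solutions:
 h(y) = C1*exp(-5*exp(-y)/9)


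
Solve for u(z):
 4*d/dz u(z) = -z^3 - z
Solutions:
 u(z) = C1 - z^4/16 - z^2/8


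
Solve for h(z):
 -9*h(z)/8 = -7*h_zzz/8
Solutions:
 h(z) = C3*exp(21^(2/3)*z/7) + (C1*sin(3*3^(1/6)*7^(2/3)*z/14) + C2*cos(3*3^(1/6)*7^(2/3)*z/14))*exp(-21^(2/3)*z/14)


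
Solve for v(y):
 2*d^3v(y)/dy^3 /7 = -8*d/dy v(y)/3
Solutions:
 v(y) = C1 + C2*sin(2*sqrt(21)*y/3) + C3*cos(2*sqrt(21)*y/3)


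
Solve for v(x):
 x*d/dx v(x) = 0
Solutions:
 v(x) = C1


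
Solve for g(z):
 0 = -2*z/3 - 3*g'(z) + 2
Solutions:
 g(z) = C1 - z^2/9 + 2*z/3


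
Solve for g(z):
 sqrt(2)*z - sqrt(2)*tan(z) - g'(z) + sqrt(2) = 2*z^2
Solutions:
 g(z) = C1 - 2*z^3/3 + sqrt(2)*z^2/2 + sqrt(2)*z + sqrt(2)*log(cos(z))


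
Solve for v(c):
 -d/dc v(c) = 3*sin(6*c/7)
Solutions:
 v(c) = C1 + 7*cos(6*c/7)/2


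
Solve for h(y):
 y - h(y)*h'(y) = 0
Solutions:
 h(y) = -sqrt(C1 + y^2)
 h(y) = sqrt(C1 + y^2)


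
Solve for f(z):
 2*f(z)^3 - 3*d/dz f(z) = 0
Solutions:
 f(z) = -sqrt(6)*sqrt(-1/(C1 + 2*z))/2
 f(z) = sqrt(6)*sqrt(-1/(C1 + 2*z))/2


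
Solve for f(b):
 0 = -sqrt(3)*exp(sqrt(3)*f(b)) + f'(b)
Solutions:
 f(b) = sqrt(3)*(2*log(-1/(C1 + sqrt(3)*b)) - log(3))/6


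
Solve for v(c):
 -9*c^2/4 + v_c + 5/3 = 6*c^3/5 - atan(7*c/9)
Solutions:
 v(c) = C1 + 3*c^4/10 + 3*c^3/4 - c*atan(7*c/9) - 5*c/3 + 9*log(49*c^2 + 81)/14


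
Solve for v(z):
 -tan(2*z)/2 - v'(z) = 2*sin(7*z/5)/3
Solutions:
 v(z) = C1 + log(cos(2*z))/4 + 10*cos(7*z/5)/21


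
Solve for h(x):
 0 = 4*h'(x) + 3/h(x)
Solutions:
 h(x) = -sqrt(C1 - 6*x)/2
 h(x) = sqrt(C1 - 6*x)/2


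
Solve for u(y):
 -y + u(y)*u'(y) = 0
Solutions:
 u(y) = -sqrt(C1 + y^2)
 u(y) = sqrt(C1 + y^2)


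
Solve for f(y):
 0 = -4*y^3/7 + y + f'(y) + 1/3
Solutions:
 f(y) = C1 + y^4/7 - y^2/2 - y/3


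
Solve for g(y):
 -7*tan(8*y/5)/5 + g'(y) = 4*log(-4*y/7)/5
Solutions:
 g(y) = C1 + 4*y*log(-y)/5 - 4*y*log(7)/5 - 4*y/5 + 8*y*log(2)/5 - 7*log(cos(8*y/5))/8


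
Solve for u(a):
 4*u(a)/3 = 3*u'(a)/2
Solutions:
 u(a) = C1*exp(8*a/9)


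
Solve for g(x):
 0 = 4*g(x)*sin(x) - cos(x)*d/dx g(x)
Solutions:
 g(x) = C1/cos(x)^4


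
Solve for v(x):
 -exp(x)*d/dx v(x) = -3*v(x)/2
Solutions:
 v(x) = C1*exp(-3*exp(-x)/2)


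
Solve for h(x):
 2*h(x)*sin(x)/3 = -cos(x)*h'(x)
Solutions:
 h(x) = C1*cos(x)^(2/3)


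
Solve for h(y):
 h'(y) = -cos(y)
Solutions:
 h(y) = C1 - sin(y)


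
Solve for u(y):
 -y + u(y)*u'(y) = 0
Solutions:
 u(y) = -sqrt(C1 + y^2)
 u(y) = sqrt(C1 + y^2)
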